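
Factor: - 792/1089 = -8/11 = - 2^3*11^( - 1) 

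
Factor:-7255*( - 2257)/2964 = 16374535/2964 = 2^ ( - 2 )*3^( - 1 )*5^1*13^( - 1)  *  19^( - 1)*37^1 *61^1*1451^1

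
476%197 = 82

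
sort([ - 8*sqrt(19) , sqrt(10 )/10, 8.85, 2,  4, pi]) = [ - 8*sqrt( 19), sqrt(10)/10, 2,pi,4, 8.85] 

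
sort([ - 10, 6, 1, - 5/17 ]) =[ - 10, - 5/17, 1,  6] 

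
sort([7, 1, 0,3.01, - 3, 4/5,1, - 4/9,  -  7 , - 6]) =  [ - 7, - 6, - 3, - 4/9, 0, 4/5, 1, 1,3.01, 7]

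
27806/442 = 62+201/221 = 62.91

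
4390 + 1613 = 6003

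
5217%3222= 1995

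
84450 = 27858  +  56592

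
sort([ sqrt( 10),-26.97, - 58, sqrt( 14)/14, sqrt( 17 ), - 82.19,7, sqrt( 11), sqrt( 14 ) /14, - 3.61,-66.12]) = [ - 82.19, - 66.12,  -  58, -26.97,-3.61, sqrt( 14 ) /14, sqrt( 14 )/14,sqrt( 10),sqrt( 11 ), sqrt( 17), 7]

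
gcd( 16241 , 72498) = 1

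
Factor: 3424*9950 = 2^6*5^2*107^1*199^1= 34068800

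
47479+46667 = 94146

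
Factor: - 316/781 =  - 2^2*11^( - 1)*71^( - 1)*79^1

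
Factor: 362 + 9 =7^1 * 53^1 = 371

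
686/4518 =343/2259 = 0.15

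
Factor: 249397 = 249397^1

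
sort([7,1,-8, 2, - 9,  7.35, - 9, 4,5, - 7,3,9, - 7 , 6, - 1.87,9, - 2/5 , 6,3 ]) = [- 9, - 9, - 8,  -  7, - 7, - 1.87, - 2/5,  1,2,3, 3, 4,5,6,6,7, 7.35,9,9 ] 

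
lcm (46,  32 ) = 736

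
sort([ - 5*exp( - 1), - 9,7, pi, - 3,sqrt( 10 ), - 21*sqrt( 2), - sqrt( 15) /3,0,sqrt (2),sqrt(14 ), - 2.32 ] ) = [ - 21*sqrt( 2),-9,-3, - 2.32, - 5*exp( - 1), - sqrt( 15) /3 , 0,sqrt(2 ),pi,sqrt (10),sqrt( 14 ), 7] 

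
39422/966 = 40 + 17/21= 40.81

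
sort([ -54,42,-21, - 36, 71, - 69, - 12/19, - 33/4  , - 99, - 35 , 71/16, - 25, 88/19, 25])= [ - 99, - 69, - 54,-36, - 35, - 25, - 21, - 33/4, - 12/19,71/16,88/19 , 25, 42, 71 ] 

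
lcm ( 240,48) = 240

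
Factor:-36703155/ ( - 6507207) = 3^( - 1)*5^1*7^ (-1)* 19^1*89^1*1447^1*103289^(  -  1 ) = 12234385/2169069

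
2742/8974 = 1371/4487 =0.31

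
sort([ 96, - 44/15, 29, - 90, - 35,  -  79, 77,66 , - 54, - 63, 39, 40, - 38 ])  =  [ - 90, - 79,-63, - 54, - 38,  -  35, - 44/15,  29, 39, 40,66 , 77,  96 ]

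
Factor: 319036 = 2^2 * 47^1*1697^1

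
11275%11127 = 148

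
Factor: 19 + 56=75 = 3^1 * 5^2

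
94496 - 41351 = 53145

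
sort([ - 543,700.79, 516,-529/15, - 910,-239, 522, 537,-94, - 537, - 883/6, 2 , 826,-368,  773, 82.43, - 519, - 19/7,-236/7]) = [ - 910,-543, - 537 , - 519,-368, - 239 , - 883/6,  -  94, - 529/15,  -  236/7, - 19/7,2, 82.43, 516, 522, 537 , 700.79,773,826 ]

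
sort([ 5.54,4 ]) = [4 , 5.54 ] 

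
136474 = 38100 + 98374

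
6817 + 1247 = 8064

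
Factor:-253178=-2^1*277^1*457^1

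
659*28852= 19013468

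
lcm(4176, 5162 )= 371664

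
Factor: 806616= 2^3*3^2*17^1*659^1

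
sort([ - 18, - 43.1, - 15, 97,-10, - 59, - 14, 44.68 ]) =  [  -  59, - 43.1, - 18 , - 15, - 14, - 10, 44.68 , 97]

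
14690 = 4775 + 9915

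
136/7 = 136/7 = 19.43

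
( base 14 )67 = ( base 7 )160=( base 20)4b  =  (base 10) 91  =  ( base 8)133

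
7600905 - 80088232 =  - 72487327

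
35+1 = 36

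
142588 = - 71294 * (  -  2)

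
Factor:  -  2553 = -3^1*23^1*37^1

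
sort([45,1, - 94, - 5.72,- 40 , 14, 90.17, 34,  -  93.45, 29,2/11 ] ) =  [ - 94,-93.45, - 40,-5.72, 2/11, 1,14 , 29, 34 , 45, 90.17]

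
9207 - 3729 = 5478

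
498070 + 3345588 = 3843658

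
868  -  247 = 621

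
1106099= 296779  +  809320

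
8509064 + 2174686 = 10683750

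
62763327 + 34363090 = 97126417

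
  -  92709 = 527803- 620512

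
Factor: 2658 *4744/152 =2^1*3^1*19^( - 1 )*443^1 * 593^1= 1576194/19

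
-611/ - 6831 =611/6831=0.09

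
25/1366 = 25/1366=0.02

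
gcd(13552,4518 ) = 2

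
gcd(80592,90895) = 1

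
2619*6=15714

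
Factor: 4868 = 2^2 * 1217^1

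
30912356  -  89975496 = - 59063140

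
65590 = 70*937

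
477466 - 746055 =  -  268589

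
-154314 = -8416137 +8261823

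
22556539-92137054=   -  69580515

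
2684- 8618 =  - 5934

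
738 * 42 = 30996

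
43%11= 10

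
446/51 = 446/51 = 8.75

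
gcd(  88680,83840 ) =40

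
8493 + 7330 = 15823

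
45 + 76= 121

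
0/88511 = 0 = 0.00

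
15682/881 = 17 + 705/881 = 17.80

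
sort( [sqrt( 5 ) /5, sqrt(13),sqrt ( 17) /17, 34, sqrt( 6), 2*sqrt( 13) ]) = [sqrt(  17 ) /17, sqrt( 5 )/5, sqrt( 6), sqrt( 13 ), 2*sqrt (13), 34] 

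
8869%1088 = 165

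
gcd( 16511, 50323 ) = 79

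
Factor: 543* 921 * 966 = 2^1*3^3*7^1* 23^1*181^1*307^1 = 483099498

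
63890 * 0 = 0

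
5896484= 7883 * 748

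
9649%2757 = 1378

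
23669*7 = 165683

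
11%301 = 11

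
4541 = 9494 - 4953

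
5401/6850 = 5401/6850 = 0.79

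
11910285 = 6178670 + 5731615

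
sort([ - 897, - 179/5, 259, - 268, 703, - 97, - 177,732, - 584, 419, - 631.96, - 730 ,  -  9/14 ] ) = [ - 897, - 730,-631.96, - 584, - 268,  -  177, - 97, - 179/5,  -  9/14, 259, 419, 703,732 ] 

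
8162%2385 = 1007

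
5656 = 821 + 4835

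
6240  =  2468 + 3772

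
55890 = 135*414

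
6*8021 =48126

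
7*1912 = 13384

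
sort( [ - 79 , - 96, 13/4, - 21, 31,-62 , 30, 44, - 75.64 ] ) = [ - 96, - 79, - 75.64, - 62,-21,13/4, 30, 31,44] 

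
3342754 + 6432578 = 9775332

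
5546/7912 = 2773/3956 = 0.70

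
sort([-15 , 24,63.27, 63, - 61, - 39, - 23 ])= [  -  61, - 39,-23,-15, 24 , 63, 63.27 ] 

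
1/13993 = 1/13993 = 0.00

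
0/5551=0 = 0.00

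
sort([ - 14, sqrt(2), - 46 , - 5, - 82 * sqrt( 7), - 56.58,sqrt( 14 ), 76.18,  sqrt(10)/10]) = [ - 82*sqrt(7), - 56.58 ,- 46 , - 14 , - 5, sqrt( 10)/10,sqrt ( 2), sqrt( 14 ), 76.18 ]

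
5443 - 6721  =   - 1278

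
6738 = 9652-2914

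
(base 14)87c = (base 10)1678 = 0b11010001110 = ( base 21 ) 3gj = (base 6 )11434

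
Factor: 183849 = 3^1*61283^1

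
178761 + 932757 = 1111518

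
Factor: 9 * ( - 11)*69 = -6831=- 3^3 * 11^1 * 23^1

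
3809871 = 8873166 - 5063295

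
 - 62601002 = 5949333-68550335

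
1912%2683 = 1912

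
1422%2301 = 1422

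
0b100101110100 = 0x974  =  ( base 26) 3f2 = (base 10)2420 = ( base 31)2g2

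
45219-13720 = 31499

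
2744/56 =49 = 49.00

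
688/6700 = 172/1675  =  0.10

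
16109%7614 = 881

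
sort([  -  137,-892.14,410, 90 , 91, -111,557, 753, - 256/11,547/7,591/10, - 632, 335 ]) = [-892.14,  -  632, - 137,-111, - 256/11, 591/10,547/7,90,91,335,410,557,753] 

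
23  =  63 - 40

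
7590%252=30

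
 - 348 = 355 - 703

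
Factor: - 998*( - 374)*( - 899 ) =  - 335553548=- 2^2*11^1*17^1*29^1*31^1*499^1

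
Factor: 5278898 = 2^1*719^1*3671^1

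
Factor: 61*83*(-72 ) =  - 2^3*3^2*61^1 * 83^1 = - 364536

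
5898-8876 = - 2978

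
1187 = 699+488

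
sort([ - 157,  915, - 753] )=[ - 753,- 157, 915]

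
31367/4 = 31367/4=   7841.75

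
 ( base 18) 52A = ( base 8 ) 3202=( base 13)9b2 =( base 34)1f0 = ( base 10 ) 1666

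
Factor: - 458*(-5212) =2^3*229^1*1303^1 = 2387096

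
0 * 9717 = 0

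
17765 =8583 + 9182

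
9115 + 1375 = 10490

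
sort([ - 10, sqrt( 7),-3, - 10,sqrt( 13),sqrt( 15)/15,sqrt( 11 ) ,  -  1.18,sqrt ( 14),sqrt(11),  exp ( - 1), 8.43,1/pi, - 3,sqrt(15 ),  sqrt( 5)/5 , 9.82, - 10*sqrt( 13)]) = [ - 10*sqrt(13), -10 , - 10, - 3,-3, - 1.18, sqrt( 15)/15,1/pi , exp( - 1),sqrt(5)/5,sqrt(7), sqrt(11), sqrt(11 ),sqrt( 13), sqrt(14 ), sqrt (15 ),8.43, 9.82 ] 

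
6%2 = 0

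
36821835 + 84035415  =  120857250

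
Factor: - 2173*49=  - 7^2 * 41^1*53^1  =  - 106477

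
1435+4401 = 5836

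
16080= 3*5360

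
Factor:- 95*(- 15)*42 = 59850 = 2^1*3^2* 5^2*7^1*19^1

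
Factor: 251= 251^1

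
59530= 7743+51787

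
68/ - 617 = -68/617 = -0.11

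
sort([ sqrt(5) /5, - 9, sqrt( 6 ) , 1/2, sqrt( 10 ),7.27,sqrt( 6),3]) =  [ -9,sqrt( 5 ) /5,1/2,sqrt( 6 ),sqrt(6) , 3, sqrt( 10 ),7.27 ]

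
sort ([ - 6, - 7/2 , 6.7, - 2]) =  [ - 6 ,- 7/2, - 2, 6.7 ]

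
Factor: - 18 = - 2^1*3^2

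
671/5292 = 671/5292   =  0.13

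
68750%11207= 1508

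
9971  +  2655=12626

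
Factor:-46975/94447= - 5^2 * 1879^1 * 94447^( - 1)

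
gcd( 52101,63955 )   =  1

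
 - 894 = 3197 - 4091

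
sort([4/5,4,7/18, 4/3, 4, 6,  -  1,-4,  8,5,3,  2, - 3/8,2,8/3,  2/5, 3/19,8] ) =[ - 4, - 1, - 3/8,3/19 , 7/18,2/5,4/5,4/3,  2, 2, 8/3,3,  4,  4, 5,6,8,8] 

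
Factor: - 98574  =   - 2^1 * 3^1* 7^1*2347^1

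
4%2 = 0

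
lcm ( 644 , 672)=15456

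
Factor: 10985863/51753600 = 2^( - 7)*3^(-3 )*5^( - 2)*7^1*337^1*599^( - 1)*4657^1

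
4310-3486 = 824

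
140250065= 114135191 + 26114874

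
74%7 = 4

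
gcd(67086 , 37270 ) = 7454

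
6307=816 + 5491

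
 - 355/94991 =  - 1 + 94636/94991  =  - 0.00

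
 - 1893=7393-9286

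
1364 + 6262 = 7626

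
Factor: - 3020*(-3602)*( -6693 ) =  - 2^3*3^1 * 5^1*23^1*97^1*151^1* 1801^1=- 72806721720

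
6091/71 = 85 + 56/71 = 85.79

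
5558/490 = 11 + 12/35= 11.34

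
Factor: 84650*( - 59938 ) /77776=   -  2^(-2)* 5^2 * 23^1 * 1303^1*1693^1 * 4861^( - 1) = -  1268437925/19444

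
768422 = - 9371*( -82) 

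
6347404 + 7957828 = 14305232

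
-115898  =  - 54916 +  -60982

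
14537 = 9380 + 5157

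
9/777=3/259 = 0.01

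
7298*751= 5480798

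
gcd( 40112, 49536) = 16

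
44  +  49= 93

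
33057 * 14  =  462798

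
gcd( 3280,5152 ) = 16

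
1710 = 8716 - 7006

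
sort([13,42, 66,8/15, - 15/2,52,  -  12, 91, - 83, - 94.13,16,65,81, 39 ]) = [-94.13, - 83, - 12,-15/2, 8/15, 13,16,39 , 42,52,65,66,81,91] 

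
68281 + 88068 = 156349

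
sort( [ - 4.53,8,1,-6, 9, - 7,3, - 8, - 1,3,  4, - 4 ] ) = [ - 8, - 7, - 6 , - 4.53, -4,- 1,  1, 3,3,4,8,9] 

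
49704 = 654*76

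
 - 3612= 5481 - 9093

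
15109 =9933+5176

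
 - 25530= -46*555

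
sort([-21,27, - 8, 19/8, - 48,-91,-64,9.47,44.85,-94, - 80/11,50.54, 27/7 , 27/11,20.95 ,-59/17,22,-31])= [ - 94, - 91,-64, - 48, - 31,  -  21,-8,-80/11 , - 59/17,19/8,27/11,27/7,9.47,20.95,  22,27, 44.85,50.54]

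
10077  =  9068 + 1009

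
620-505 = 115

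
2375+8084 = 10459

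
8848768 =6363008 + 2485760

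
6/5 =1 + 1/5 = 1.20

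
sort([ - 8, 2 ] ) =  [ - 8 , 2 ] 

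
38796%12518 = 1242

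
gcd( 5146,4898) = 62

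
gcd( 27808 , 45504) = 2528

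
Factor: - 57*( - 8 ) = 2^3*3^1*19^1=456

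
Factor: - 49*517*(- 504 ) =12767832  =  2^3*3^2*7^3 * 11^1*47^1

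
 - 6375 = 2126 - 8501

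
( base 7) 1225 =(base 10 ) 460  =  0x1cc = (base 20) 130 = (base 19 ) 154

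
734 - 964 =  - 230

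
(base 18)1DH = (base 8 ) 1077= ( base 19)1b5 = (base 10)575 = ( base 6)2355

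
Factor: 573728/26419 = 2^5*29^( - 1)*911^( - 1 ) * 17929^1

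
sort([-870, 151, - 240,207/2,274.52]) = [ - 870, - 240,207/2, 151,274.52]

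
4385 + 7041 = 11426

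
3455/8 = 3455/8  =  431.88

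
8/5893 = 8/5893 = 0.00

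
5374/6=895 + 2/3 =895.67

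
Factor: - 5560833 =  - 3^1*1853611^1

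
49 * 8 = 392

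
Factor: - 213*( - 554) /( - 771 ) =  - 39334/257 = - 2^1*71^1*257^( - 1) *277^1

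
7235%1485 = 1295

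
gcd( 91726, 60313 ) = 1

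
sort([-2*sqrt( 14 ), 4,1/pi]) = [- 2*sqrt ( 14 ) , 1/pi, 4]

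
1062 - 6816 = -5754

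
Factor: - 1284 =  - 2^2*3^1*107^1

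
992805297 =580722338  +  412082959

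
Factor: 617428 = 2^2*7^1*22051^1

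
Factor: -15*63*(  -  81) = 76545 = 3^7*5^1*7^1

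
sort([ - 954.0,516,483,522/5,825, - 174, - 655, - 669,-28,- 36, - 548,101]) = [ - 954.0, - 669, - 655,-548, - 174, - 36, - 28,101 , 522/5,483,516,825]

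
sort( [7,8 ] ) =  [7,8 ] 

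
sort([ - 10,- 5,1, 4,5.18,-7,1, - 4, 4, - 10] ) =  [ - 10, - 10, - 7, - 5, - 4,1,1, 4,4, 5.18]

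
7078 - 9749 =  - 2671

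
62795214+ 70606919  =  133402133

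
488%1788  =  488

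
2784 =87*32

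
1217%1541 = 1217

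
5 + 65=70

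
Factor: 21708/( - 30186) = - 2^1*3^1 *13^( - 1)*43^( - 1) * 67^1 = - 402/559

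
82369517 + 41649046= 124018563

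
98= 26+72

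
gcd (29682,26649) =9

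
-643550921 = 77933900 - 721484821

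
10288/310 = 33 + 29/155 = 33.19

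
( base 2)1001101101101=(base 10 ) 4973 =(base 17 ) 1039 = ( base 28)69H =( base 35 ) 423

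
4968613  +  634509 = 5603122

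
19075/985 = 19 + 72/197=19.37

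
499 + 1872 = 2371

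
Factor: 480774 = 2^1*3^1*7^1*11447^1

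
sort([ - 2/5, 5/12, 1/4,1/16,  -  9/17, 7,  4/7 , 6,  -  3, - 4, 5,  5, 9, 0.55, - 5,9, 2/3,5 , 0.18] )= [ - 5, - 4, - 3,-9/17, - 2/5,1/16,0.18 , 1/4 , 5/12,0.55, 4/7,2/3 , 5 , 5,5 , 6  ,  7 , 9, 9 ]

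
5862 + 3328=9190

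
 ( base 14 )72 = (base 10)100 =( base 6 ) 244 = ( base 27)3j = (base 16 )64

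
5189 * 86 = 446254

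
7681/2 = 7681/2 = 3840.50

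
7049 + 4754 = 11803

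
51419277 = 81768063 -30348786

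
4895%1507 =374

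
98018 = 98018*1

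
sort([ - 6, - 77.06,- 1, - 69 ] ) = [-77.06, - 69,-6,-1]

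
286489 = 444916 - 158427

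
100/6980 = 5/349 = 0.01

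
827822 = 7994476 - 7166654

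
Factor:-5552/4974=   -  2^3*3^ ( - 1)*347^1*829^(-1)  =  - 2776/2487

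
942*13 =12246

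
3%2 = 1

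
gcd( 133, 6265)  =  7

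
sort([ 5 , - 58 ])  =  [ - 58,5]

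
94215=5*18843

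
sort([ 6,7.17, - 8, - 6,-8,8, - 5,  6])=[  -  8, - 8, - 6, - 5,6,6,7.17, 8]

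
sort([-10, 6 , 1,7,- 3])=[-10,-3, 1,6,7 ]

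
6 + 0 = 6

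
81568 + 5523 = 87091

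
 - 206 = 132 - 338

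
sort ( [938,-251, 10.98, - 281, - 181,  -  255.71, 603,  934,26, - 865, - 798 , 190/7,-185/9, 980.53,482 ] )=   [  -  865, - 798, - 281,-255.71,- 251,-181, - 185/9, 10.98 , 26, 190/7,482,603,934, 938, 980.53 ] 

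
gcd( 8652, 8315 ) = 1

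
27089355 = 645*41999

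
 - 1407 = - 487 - 920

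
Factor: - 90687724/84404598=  - 2^1*3^( - 1)*17^1*61^1*21863^1*14067433^( - 1) = - 45343862/42202299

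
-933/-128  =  7 + 37/128 = 7.29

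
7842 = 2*3921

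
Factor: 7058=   2^1 *3529^1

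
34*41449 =1409266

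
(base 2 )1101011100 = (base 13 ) 512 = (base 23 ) 1E9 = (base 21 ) 1JK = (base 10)860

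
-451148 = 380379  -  831527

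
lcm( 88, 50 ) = 2200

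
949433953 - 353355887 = 596078066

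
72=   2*36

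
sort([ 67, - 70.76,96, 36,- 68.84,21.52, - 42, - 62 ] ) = [-70.76, - 68.84, - 62, - 42,21.52,36,  67, 96 ] 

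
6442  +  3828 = 10270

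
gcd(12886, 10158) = 2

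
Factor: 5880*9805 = 2^3*3^1*5^2*7^2 * 37^1 * 53^1 = 57653400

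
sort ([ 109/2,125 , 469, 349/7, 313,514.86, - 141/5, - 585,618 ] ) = [ - 585, - 141/5,349/7,109/2, 125,313,469,514.86,618] 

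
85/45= 17/9= 1.89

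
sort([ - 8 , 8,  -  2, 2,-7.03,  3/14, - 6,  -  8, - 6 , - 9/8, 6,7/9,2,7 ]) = [-8,-8, - 7.03, - 6, - 6,-2,-9/8, 3/14, 7/9, 2,2,  6, 7, 8]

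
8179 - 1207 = 6972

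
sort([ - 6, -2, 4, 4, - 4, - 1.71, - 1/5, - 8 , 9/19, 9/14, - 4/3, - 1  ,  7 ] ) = [  -  8, - 6, - 4,  -  2, - 1.71 , - 4/3, - 1,- 1/5 , 9/19, 9/14, 4, 4, 7 ]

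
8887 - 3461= 5426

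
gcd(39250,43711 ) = 1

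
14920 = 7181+7739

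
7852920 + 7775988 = 15628908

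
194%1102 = 194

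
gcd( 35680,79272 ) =8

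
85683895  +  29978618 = 115662513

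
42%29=13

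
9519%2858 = 945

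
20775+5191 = 25966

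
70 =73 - 3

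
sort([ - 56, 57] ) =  [ - 56,57 ] 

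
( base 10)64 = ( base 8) 100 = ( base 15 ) 44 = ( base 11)59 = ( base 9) 71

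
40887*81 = 3311847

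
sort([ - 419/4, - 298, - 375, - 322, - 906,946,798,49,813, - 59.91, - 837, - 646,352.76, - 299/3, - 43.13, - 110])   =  [-906,  -  837, - 646, - 375, - 322,  -  298,  -  110,  -  419/4,  -  299/3,  -  59.91, - 43.13,49,352.76,798,813,  946 ]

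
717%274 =169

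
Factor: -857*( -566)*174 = 2^2*3^1*29^1*283^1*857^1 = 84400788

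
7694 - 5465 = 2229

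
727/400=1 + 327/400= 1.82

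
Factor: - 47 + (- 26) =-73 = -  73^1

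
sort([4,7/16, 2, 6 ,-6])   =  [-6, 7/16, 2, 4, 6]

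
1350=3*450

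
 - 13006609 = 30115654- 43122263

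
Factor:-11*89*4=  - 3916 =- 2^2*11^1*89^1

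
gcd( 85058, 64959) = 1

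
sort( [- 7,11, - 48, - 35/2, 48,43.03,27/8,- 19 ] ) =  [  -  48, - 19, - 35/2, - 7,27/8,11,43.03,48] 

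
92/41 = 92/41 = 2.24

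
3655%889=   99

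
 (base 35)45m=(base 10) 5097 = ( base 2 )1001111101001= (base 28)6E1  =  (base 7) 20601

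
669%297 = 75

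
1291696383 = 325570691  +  966125692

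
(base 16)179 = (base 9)458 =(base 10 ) 377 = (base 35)ar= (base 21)HK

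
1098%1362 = 1098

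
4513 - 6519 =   -  2006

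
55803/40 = 1395 + 3/40 = 1395.08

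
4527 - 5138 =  - 611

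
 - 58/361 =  - 1 + 303/361 = - 0.16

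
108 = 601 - 493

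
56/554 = 28/277  =  0.10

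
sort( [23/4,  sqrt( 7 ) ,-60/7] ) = [- 60/7,sqrt (7 ), 23/4] 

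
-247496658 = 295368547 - 542865205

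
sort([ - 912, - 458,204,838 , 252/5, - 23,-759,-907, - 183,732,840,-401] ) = [ - 912 , - 907,-759, - 458, - 401, - 183 , - 23, 252/5,  204,732,838,840 ] 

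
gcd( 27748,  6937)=6937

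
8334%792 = 414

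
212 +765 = 977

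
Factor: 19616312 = 2^3 * 89^1*27551^1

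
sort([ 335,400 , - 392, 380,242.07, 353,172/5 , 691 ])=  [ - 392, 172/5,  242.07,335,353,380, 400,691 ]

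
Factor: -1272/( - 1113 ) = 8/7 = 2^3*7^( - 1 )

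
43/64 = 43/64 = 0.67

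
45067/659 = 68 + 255/659 = 68.39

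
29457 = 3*9819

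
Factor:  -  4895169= -3^1*1631723^1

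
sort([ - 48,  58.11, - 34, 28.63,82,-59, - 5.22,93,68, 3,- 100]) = [ - 100, - 59, - 48, - 34,-5.22  ,  3, 28.63,58.11,68,82,93]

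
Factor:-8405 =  - 5^1*41^2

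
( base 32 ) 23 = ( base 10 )67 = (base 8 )103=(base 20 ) 37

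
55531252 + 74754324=130285576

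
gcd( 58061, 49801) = 1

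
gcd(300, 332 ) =4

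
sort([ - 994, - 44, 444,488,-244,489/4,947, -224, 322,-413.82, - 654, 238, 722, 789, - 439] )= [ - 994, -654, - 439, - 413.82, - 244 ,-224, - 44, 489/4,  238 , 322,444,488, 722,  789, 947 ] 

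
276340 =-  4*( - 69085)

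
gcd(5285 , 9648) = 1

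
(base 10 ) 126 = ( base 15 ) 86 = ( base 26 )4m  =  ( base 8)176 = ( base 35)3L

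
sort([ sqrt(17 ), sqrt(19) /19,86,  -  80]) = [ - 80,sqrt( 19)/19,sqrt( 17), 86] 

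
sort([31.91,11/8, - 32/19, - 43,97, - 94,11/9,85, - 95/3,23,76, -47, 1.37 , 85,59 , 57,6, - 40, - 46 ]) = [ - 94, -47,-46, - 43 , - 40,-95/3, - 32/19,11/9,1.37,11/8,6,  23,31.91,57,59,76,85,85,97 ] 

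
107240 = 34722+72518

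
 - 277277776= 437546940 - 714824716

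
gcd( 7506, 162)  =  54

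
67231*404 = 27161324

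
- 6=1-7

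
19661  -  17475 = 2186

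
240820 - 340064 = - 99244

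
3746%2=0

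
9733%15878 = 9733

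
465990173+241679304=707669477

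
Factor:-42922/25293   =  -2^1 *3^(-1)*11^1* 1951^1*8431^(-1)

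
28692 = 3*9564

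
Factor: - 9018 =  - 2^1 * 3^3*167^1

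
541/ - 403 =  - 2 + 265/403   =  -1.34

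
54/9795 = 18/3265 = 0.01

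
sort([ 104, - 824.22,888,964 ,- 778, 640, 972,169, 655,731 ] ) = [ - 824.22 , - 778,104,169, 640, 655, 731,888, 964, 972]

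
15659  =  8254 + 7405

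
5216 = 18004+-12788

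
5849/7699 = 5849/7699 = 0.76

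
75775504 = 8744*8666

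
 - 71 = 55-126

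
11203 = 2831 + 8372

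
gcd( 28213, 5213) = 1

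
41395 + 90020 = 131415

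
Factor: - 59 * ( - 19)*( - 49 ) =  - 7^2*19^1*59^1=- 54929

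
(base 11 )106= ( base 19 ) 6d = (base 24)57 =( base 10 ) 127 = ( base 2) 1111111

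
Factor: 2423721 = 3^1*807907^1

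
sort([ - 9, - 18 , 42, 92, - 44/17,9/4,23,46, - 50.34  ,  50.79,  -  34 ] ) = [ - 50.34,-34, - 18,  -  9,  -  44/17, 9/4, 23, 42,46,50.79,92]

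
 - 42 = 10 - 52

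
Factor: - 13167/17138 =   -  63/82 = - 2^(  -  1)*3^2*7^1*41^(  -  1) 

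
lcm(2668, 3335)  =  13340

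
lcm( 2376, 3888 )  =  42768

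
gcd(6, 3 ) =3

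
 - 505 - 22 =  - 527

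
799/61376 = 799/61376 = 0.01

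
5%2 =1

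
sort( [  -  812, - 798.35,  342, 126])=[ - 812, - 798.35, 126, 342 ]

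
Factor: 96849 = 3^3*17^1*211^1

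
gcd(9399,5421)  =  39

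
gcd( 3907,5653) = 1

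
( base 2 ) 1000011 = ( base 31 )25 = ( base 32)23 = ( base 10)67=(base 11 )61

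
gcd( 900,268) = 4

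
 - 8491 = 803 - 9294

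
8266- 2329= 5937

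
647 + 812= 1459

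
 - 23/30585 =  - 1 + 30562/30585 = -  0.00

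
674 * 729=491346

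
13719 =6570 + 7149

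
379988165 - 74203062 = 305785103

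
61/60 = 1 + 1/60 = 1.02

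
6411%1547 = 223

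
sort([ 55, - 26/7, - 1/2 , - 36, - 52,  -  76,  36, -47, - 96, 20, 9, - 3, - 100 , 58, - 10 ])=[-100, - 96, - 76, - 52, - 47,-36, - 10, - 26/7,- 3, - 1/2, 9,20, 36,55,58 ]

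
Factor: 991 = 991^1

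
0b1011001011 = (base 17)281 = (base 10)715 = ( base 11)5A0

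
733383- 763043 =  - 29660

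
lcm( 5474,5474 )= 5474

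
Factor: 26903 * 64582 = 2^1*7^2*659^1 *26903^1 =1737449546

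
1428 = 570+858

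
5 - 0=5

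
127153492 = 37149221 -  - 90004271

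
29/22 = 1 + 7/22 = 1.32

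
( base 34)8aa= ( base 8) 22576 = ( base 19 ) 17B3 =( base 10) 9598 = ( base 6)112234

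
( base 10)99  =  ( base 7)201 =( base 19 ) 54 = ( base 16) 63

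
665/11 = 665/11 = 60.45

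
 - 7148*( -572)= 4088656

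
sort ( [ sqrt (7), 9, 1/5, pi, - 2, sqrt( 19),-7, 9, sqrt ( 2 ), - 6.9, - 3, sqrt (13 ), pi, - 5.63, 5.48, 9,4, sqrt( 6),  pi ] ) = [ - 7, - 6.9,-5.63,-3,-2,1/5, sqrt( 2), sqrt( 6),sqrt ( 7), pi,  pi,pi, sqrt(13 ), 4, sqrt(19 ), 5.48, 9,9 , 9 ] 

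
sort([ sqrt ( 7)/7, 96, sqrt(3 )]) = [ sqrt( 7)/7,sqrt(3 ),96 ]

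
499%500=499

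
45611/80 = 45611/80  =  570.14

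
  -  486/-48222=9/893 = 0.01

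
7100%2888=1324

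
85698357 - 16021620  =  69676737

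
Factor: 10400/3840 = 2^(  -  3 )*3^ ( - 1)*5^1*13^1 = 65/24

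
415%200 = 15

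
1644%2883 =1644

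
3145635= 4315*729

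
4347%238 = 63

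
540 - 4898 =  -  4358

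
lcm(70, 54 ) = 1890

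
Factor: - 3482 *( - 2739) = 9537198 = 2^1*3^1*11^1*83^1 * 1741^1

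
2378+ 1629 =4007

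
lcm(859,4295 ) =4295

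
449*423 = 189927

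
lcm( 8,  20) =40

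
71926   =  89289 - 17363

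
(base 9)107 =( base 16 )58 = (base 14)64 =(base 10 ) 88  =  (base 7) 154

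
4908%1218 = 36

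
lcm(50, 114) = 2850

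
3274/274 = 1637/137 = 11.95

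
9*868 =7812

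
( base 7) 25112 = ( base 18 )1255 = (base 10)6575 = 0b1100110101111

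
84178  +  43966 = 128144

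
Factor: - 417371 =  - 417371^1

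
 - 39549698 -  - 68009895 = 28460197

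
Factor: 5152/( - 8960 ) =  - 2^( - 3) * 5^ ( - 1)*23^1 =- 23/40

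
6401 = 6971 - 570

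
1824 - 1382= 442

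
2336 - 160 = 2176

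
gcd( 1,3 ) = 1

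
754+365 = 1119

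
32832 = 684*48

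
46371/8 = 46371/8 = 5796.38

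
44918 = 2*22459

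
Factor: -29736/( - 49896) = 59/99 = 3^( - 2 )*11^( - 1)*59^1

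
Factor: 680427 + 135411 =815838 = 2^1*  3^1*227^1*599^1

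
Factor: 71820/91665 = 2^2*19^1*97^ ( - 1 ) = 76/97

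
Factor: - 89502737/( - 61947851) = 7^(  -  1 )* 43^1*131^1*283^( - 1)*15889^1*31271^( - 1 )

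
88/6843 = 88/6843 = 0.01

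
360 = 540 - 180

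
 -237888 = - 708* 336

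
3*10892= 32676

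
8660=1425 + 7235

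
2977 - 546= 2431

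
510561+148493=659054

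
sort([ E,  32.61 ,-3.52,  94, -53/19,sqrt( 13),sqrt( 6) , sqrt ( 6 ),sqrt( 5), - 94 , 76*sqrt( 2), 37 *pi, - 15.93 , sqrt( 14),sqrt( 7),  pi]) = [ - 94, - 15.93, - 3.52,-53/19,sqrt( 5 ),sqrt( 6), sqrt( 6),sqrt( 7 ),E, pi,sqrt( 13),  sqrt (14),32.61, 94,76*sqrt( 2), 37*pi]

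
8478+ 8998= 17476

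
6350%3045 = 260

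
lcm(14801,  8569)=162811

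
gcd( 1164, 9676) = 4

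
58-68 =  - 10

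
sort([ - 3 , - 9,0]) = [-9, - 3,0 ]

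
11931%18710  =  11931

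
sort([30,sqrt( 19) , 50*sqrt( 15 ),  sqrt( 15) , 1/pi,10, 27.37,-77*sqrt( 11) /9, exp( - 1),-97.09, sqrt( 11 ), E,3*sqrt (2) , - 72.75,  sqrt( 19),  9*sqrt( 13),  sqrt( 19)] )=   [ - 97.09, - 72.75,-77*sqrt(11) /9,  1/pi, exp(- 1), E, sqrt ( 11)  ,  sqrt( 15 ),3*sqrt(2),  sqrt( 19)  ,  sqrt( 19 ),sqrt( 19 ), 10,27.37, 30,9*sqrt( 13) , 50*sqrt( 15)]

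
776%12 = 8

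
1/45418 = 1/45418=0.00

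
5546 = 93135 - 87589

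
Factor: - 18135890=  - 2^1*5^1*47^2*  821^1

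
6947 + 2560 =9507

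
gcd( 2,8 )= 2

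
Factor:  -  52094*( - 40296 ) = 2^4 * 3^1 * 7^1 * 23^1 * 61^2*73^1 = 2099179824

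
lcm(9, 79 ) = 711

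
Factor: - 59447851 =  - 3517^1*16903^1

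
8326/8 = 4163/4  =  1040.75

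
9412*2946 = 27727752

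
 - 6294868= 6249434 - 12544302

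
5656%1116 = 76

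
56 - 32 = 24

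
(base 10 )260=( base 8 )404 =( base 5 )2020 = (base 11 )217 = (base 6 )1112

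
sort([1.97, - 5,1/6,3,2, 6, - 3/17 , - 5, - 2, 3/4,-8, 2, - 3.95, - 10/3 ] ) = [  -  8, - 5, - 5,  -  3.95,-10/3, - 2, - 3/17,1/6,3/4,1.97,2, 2, 3 , 6]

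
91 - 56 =35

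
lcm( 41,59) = 2419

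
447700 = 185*2420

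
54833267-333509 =54499758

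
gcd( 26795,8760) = 5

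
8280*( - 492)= - 4073760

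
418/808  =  209/404 = 0.52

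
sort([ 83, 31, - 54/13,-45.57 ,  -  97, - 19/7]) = [ - 97, - 45.57, - 54/13,-19/7, 31,  83]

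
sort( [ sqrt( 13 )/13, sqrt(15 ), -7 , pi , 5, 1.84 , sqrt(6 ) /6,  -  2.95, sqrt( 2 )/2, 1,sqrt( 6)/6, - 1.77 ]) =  [ - 7 , - 2.95, - 1.77, sqrt(13 )/13,  sqrt(6)/6, sqrt(6 )/6, sqrt(2 )/2, 1,1.84,  pi,sqrt(15), 5 ]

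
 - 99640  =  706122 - 805762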